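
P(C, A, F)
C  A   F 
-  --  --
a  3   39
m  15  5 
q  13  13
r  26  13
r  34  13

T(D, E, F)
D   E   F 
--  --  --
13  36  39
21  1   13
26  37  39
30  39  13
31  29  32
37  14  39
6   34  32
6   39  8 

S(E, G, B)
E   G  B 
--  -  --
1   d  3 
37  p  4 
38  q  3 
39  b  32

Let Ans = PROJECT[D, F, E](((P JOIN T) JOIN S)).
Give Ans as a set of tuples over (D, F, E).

{(21, 13, 1), (26, 39, 37), (30, 13, 39)}

P ⋈ T (natural join on F): {(a, 3, 39, 13, 36), (a, 3, 39, 26, 37), (a, 3, 39, 37, 14), (q, 13, 13, 21, 1), (q, 13, 13, 30, 39), (r, 26, 13, 21, 1), (r, 26, 13, 30, 39), (r, 34, 13, 21, 1), (r, 34, 13, 30, 39)}
(P JOIN T) ⋈ S (natural join on E): {(a, 3, 39, 26, 37, p, 4), (q, 13, 13, 21, 1, d, 3), (q, 13, 13, 30, 39, b, 32), (r, 26, 13, 21, 1, d, 3), (r, 26, 13, 30, 39, b, 32), (r, 34, 13, 21, 1, d, 3), (r, 34, 13, 30, 39, b, 32)}
Keep only column(s) D, F, E (4 duplicate(s) eliminated): {(21, 13, 1), (26, 39, 37), (30, 13, 39)}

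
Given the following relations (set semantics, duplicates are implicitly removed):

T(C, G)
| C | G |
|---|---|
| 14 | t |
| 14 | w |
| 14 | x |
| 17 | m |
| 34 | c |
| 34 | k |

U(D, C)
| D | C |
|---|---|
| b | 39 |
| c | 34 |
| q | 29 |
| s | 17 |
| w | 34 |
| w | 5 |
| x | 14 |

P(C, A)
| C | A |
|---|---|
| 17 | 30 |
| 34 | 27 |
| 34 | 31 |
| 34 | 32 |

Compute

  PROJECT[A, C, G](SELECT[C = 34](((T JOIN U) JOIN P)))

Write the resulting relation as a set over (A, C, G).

{(27, 34, c), (27, 34, k), (31, 34, c), (31, 34, k), (32, 34, c), (32, 34, k)}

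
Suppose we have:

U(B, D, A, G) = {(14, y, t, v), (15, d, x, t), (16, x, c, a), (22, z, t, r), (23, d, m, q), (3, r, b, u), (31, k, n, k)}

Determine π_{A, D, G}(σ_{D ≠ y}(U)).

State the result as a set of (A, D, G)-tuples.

Filtering on D ≠ y leaves {(15, d, x, t), (16, x, c, a), (22, z, t, r), (23, d, m, q), (3, r, b, u), (31, k, n, k)}.
π[A, D, G]: project onto (A, D, G) → {(b, r, u), (c, x, a), (m, d, q), (n, k, k), (t, z, r), (x, d, t)}

{(b, r, u), (c, x, a), (m, d, q), (n, k, k), (t, z, r), (x, d, t)}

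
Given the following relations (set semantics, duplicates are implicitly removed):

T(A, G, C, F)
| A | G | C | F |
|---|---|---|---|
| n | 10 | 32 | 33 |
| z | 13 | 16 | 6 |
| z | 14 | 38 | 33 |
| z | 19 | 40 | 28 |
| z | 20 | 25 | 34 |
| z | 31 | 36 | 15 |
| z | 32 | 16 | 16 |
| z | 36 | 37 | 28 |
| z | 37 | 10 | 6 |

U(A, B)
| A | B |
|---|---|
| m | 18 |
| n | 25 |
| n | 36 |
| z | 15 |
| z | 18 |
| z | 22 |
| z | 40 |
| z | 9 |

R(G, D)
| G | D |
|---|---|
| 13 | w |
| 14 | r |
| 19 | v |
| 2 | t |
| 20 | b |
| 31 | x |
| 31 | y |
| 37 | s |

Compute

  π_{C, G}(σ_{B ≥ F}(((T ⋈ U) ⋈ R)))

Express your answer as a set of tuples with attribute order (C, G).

{(10, 37), (16, 13), (25, 20), (36, 31), (38, 14), (40, 19)}

Natural join on A: {(n, 10, 32, 33, 25), (n, 10, 32, 33, 36), (z, 13, 16, 6, 15), (z, 13, 16, 6, 18), (z, 13, 16, 6, 22), (z, 13, 16, 6, 40), (z, 13, 16, 6, 9), (z, 14, 38, 33, 15), (z, 14, 38, 33, 18), (z, 14, 38, 33, 22), (z, 14, 38, 33, 40), (z, 14, 38, 33, 9), (z, 19, 40, 28, 15), (z, 19, 40, 28, 18), (z, 19, 40, 28, 22), (z, 19, 40, 28, 40), (z, 19, 40, 28, 9), (z, 20, 25, 34, 15), (z, 20, 25, 34, 18), (z, 20, 25, 34, 22), (z, 20, 25, 34, 40), (z, 20, 25, 34, 9), (z, 31, 36, 15, 15), (z, 31, 36, 15, 18), (z, 31, 36, 15, 22), (z, 31, 36, 15, 40), (z, 31, 36, 15, 9), (z, 32, 16, 16, 15), (z, 32, 16, 16, 18), (z, 32, 16, 16, 22), (z, 32, 16, 16, 40), (z, 32, 16, 16, 9), (z, 36, 37, 28, 15), (z, 36, 37, 28, 18), (z, 36, 37, 28, 22), (z, 36, 37, 28, 40), (z, 36, 37, 28, 9), (z, 37, 10, 6, 15), (z, 37, 10, 6, 18), (z, 37, 10, 6, 22), (z, 37, 10, 6, 40), (z, 37, 10, 6, 9)}
Natural join on G: {(z, 13, 16, 6, 15, w), (z, 13, 16, 6, 18, w), (z, 13, 16, 6, 22, w), (z, 13, 16, 6, 40, w), (z, 13, 16, 6, 9, w), (z, 14, 38, 33, 15, r), (z, 14, 38, 33, 18, r), (z, 14, 38, 33, 22, r), (z, 14, 38, 33, 40, r), (z, 14, 38, 33, 9, r), (z, 19, 40, 28, 15, v), (z, 19, 40, 28, 18, v), (z, 19, 40, 28, 22, v), (z, 19, 40, 28, 40, v), (z, 19, 40, 28, 9, v), (z, 20, 25, 34, 15, b), (z, 20, 25, 34, 18, b), (z, 20, 25, 34, 22, b), (z, 20, 25, 34, 40, b), (z, 20, 25, 34, 9, b), (z, 31, 36, 15, 15, x), (z, 31, 36, 15, 15, y), (z, 31, 36, 15, 18, x), (z, 31, 36, 15, 18, y), (z, 31, 36, 15, 22, x), (z, 31, 36, 15, 22, y), (z, 31, 36, 15, 40, x), (z, 31, 36, 15, 40, y), (z, 31, 36, 15, 9, x), (z, 31, 36, 15, 9, y), (z, 37, 10, 6, 15, s), (z, 37, 10, 6, 18, s), (z, 37, 10, 6, 22, s), (z, 37, 10, 6, 40, s), (z, 37, 10, 6, 9, s)}
σ[B ≥ F]: keep tuples satisfying B ≥ F → {(z, 13, 16, 6, 15, w), (z, 13, 16, 6, 18, w), (z, 13, 16, 6, 22, w), (z, 13, 16, 6, 40, w), (z, 13, 16, 6, 9, w), (z, 14, 38, 33, 40, r), (z, 19, 40, 28, 40, v), (z, 20, 25, 34, 40, b), (z, 31, 36, 15, 15, x), (z, 31, 36, 15, 15, y), (z, 31, 36, 15, 18, x), (z, 31, 36, 15, 18, y), (z, 31, 36, 15, 22, x), (z, 31, 36, 15, 22, y), (z, 31, 36, 15, 40, x), (z, 31, 36, 15, 40, y), (z, 37, 10, 6, 15, s), (z, 37, 10, 6, 18, s), (z, 37, 10, 6, 22, s), (z, 37, 10, 6, 40, s), (z, 37, 10, 6, 9, s)}
Projecting to C, G (15 duplicate(s) eliminated): {(10, 37), (16, 13), (25, 20), (36, 31), (38, 14), (40, 19)}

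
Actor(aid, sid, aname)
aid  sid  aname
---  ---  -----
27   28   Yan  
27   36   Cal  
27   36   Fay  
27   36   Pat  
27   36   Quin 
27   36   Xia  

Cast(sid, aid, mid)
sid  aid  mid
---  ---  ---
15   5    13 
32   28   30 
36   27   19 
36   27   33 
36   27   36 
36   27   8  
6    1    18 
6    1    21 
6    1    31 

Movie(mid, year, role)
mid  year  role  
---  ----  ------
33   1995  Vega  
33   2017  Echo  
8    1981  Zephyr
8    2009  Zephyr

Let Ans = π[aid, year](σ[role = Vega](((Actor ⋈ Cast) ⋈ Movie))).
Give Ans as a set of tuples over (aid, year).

{(27, 1995)}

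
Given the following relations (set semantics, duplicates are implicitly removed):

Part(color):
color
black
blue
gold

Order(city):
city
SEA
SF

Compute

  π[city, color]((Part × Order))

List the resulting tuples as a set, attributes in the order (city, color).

Part × Order: Cartesian product, 3·2 = 6 tuples over (color, city).
π[city, color]: project onto (city, color) → {(SEA, black), (SEA, blue), (SEA, gold), (SF, black), (SF, blue), (SF, gold)}

{(SEA, black), (SEA, blue), (SEA, gold), (SF, black), (SF, blue), (SF, gold)}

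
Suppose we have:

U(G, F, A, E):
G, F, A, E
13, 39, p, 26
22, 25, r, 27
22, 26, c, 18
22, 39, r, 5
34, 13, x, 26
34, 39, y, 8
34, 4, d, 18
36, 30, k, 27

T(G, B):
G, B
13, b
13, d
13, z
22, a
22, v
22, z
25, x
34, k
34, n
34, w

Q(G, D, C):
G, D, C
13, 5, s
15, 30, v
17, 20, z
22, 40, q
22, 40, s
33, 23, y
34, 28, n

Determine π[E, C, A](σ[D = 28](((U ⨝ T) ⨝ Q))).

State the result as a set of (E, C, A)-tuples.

U ⋈ T (natural join on G): {(13, 39, p, 26, b), (13, 39, p, 26, d), (13, 39, p, 26, z), (22, 25, r, 27, a), (22, 25, r, 27, v), (22, 25, r, 27, z), (22, 26, c, 18, a), (22, 26, c, 18, v), (22, 26, c, 18, z), (22, 39, r, 5, a), (22, 39, r, 5, v), (22, 39, r, 5, z), (34, 13, x, 26, k), (34, 13, x, 26, n), (34, 13, x, 26, w), (34, 39, y, 8, k), (34, 39, y, 8, n), (34, 39, y, 8, w), (34, 4, d, 18, k), (34, 4, d, 18, n), (34, 4, d, 18, w)}
(U ⨝ T) ⋈ Q (natural join on G): {(13, 39, p, 26, b, 5, s), (13, 39, p, 26, d, 5, s), (13, 39, p, 26, z, 5, s), (22, 25, r, 27, a, 40, q), (22, 25, r, 27, a, 40, s), (22, 25, r, 27, v, 40, q), (22, 25, r, 27, v, 40, s), (22, 25, r, 27, z, 40, q), (22, 25, r, 27, z, 40, s), (22, 26, c, 18, a, 40, q), (22, 26, c, 18, a, 40, s), (22, 26, c, 18, v, 40, q), (22, 26, c, 18, v, 40, s), (22, 26, c, 18, z, 40, q), (22, 26, c, 18, z, 40, s), (22, 39, r, 5, a, 40, q), (22, 39, r, 5, a, 40, s), (22, 39, r, 5, v, 40, q), (22, 39, r, 5, v, 40, s), (22, 39, r, 5, z, 40, q), (22, 39, r, 5, z, 40, s), (34, 13, x, 26, k, 28, n), (34, 13, x, 26, n, 28, n), (34, 13, x, 26, w, 28, n), (34, 39, y, 8, k, 28, n), (34, 39, y, 8, n, 28, n), (34, 39, y, 8, w, 28, n), (34, 4, d, 18, k, 28, n), (34, 4, d, 18, n, 28, n), (34, 4, d, 18, w, 28, n)}
Apply σ_{D = 28}; surviving tuples: {(34, 13, x, 26, k, 28, n), (34, 13, x, 26, n, 28, n), (34, 13, x, 26, w, 28, n), (34, 39, y, 8, k, 28, n), (34, 39, y, 8, n, 28, n), (34, 39, y, 8, w, 28, n), (34, 4, d, 18, k, 28, n), (34, 4, d, 18, n, 28, n), (34, 4, d, 18, w, 28, n)}
π[E, C, A]: project onto (E, C, A) (6 duplicate(s) eliminated) → {(18, n, d), (26, n, x), (8, n, y)}

{(18, n, d), (26, n, x), (8, n, y)}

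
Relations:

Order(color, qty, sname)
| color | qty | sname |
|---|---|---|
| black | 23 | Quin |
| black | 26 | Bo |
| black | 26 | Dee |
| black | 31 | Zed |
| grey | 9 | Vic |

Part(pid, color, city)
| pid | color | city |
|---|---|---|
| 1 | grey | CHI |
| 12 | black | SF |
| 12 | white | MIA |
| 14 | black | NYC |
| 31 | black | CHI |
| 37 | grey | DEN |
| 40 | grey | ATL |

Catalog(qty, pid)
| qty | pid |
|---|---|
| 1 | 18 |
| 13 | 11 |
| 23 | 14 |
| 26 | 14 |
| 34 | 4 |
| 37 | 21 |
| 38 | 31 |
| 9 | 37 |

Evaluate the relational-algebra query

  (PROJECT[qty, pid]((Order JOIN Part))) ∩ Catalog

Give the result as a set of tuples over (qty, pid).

{(23, 14), (26, 14), (9, 37)}

Order ⋈ Part (natural join on color): {(black, 23, Quin, 12, SF), (black, 23, Quin, 14, NYC), (black, 23, Quin, 31, CHI), (black, 26, Bo, 12, SF), (black, 26, Bo, 14, NYC), (black, 26, Bo, 31, CHI), (black, 26, Dee, 12, SF), (black, 26, Dee, 14, NYC), (black, 26, Dee, 31, CHI), (black, 31, Zed, 12, SF), (black, 31, Zed, 14, NYC), (black, 31, Zed, 31, CHI), (grey, 9, Vic, 1, CHI), (grey, 9, Vic, 37, DEN), (grey, 9, Vic, 40, ATL)}
Keep only column(s) qty, pid (3 duplicate(s) eliminated): {(23, 12), (23, 14), (23, 31), (26, 12), (26, 14), (26, 31), (31, 12), (31, 14), (31, 31), (9, 1), (9, 37), (9, 40)}
Set intersection of the two operands is {(23, 14), (26, 14), (9, 37)}.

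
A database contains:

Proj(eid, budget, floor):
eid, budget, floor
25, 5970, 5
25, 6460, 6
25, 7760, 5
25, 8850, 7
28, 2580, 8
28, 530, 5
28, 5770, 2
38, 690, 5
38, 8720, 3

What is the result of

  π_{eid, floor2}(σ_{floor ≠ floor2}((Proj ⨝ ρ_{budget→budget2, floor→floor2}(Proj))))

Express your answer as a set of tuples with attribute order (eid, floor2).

{(25, 5), (25, 6), (25, 7), (28, 2), (28, 5), (28, 8), (38, 3), (38, 5)}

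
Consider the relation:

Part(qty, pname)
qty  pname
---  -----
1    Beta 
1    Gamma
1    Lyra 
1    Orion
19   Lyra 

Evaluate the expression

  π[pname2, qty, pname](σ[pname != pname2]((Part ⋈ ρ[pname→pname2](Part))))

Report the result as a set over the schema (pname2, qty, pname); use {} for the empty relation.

ρ[pname→pname2]: schema becomes (qty, pname2); tuples unchanged.
Natural join on qty: {(1, Beta, Beta), (1, Beta, Gamma), (1, Beta, Lyra), (1, Beta, Orion), (1, Gamma, Beta), (1, Gamma, Gamma), (1, Gamma, Lyra), (1, Gamma, Orion), (1, Lyra, Beta), (1, Lyra, Gamma), (1, Lyra, Lyra), (1, Lyra, Orion), (1, Orion, Beta), (1, Orion, Gamma), (1, Orion, Lyra), (1, Orion, Orion), (19, Lyra, Lyra)}
σ[pname != pname2]: keep tuples satisfying pname != pname2 → {(1, Beta, Gamma), (1, Beta, Lyra), (1, Beta, Orion), (1, Gamma, Beta), (1, Gamma, Lyra), (1, Gamma, Orion), (1, Lyra, Beta), (1, Lyra, Gamma), (1, Lyra, Orion), (1, Orion, Beta), (1, Orion, Gamma), (1, Orion, Lyra)}
Keep only column(s) pname2, qty, pname: {(Beta, 1, Gamma), (Beta, 1, Lyra), (Beta, 1, Orion), (Gamma, 1, Beta), (Gamma, 1, Lyra), (Gamma, 1, Orion), (Lyra, 1, Beta), (Lyra, 1, Gamma), (Lyra, 1, Orion), (Orion, 1, Beta), (Orion, 1, Gamma), (Orion, 1, Lyra)}

{(Beta, 1, Gamma), (Beta, 1, Lyra), (Beta, 1, Orion), (Gamma, 1, Beta), (Gamma, 1, Lyra), (Gamma, 1, Orion), (Lyra, 1, Beta), (Lyra, 1, Gamma), (Lyra, 1, Orion), (Orion, 1, Beta), (Orion, 1, Gamma), (Orion, 1, Lyra)}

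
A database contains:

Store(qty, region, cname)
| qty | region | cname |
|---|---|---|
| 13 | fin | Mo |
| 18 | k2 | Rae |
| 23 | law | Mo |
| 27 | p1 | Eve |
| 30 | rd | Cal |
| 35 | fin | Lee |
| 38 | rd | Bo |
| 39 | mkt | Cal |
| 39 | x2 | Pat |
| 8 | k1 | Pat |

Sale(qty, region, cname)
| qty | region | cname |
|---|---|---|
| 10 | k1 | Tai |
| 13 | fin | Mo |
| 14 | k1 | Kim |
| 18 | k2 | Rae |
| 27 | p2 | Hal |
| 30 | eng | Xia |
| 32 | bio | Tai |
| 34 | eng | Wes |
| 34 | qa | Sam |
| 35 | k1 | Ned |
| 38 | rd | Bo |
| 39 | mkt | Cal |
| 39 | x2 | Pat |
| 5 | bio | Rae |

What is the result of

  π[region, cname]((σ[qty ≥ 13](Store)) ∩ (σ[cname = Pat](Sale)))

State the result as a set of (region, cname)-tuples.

Selection qty ≥ 13: {(13, fin, Mo), (18, k2, Rae), (23, law, Mo), (27, p1, Eve), (30, rd, Cal), (35, fin, Lee), (38, rd, Bo), (39, mkt, Cal), (39, x2, Pat)}
Selection cname = Pat: {(39, x2, Pat)}
Intersection: {(13, fin, Mo), (18, k2, Rae), (23, law, Mo), (27, p1, Eve), (30, rd, Cal), (35, fin, Lee), (38, rd, Bo), (39, mkt, Cal), (39, x2, Pat)} with {(39, x2, Pat)} → {(39, x2, Pat)}
π[region, cname]: project onto (region, cname) → {(x2, Pat)}

{(x2, Pat)}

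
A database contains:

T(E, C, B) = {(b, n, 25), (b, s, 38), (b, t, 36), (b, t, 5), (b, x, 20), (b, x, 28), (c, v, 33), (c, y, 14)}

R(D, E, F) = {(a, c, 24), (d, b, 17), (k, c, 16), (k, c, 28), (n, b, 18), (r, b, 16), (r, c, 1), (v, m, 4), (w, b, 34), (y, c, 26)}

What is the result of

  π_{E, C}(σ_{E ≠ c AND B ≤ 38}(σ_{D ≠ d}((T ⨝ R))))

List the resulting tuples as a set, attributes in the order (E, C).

{(b, n), (b, s), (b, t), (b, x)}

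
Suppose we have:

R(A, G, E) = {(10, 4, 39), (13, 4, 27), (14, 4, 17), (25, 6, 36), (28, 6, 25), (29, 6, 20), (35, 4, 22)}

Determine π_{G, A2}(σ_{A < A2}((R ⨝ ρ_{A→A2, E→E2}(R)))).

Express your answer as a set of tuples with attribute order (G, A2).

{(4, 13), (4, 14), (4, 35), (6, 28), (6, 29)}

ρ[A→A2, E→E2]: schema becomes (A2, G, E2); tuples unchanged.
Joining R and ρ_{A→A2, E→E2}(R) on G yields {(10, 4, 39, 10, 39), (10, 4, 39, 13, 27), (10, 4, 39, 14, 17), (10, 4, 39, 35, 22), (13, 4, 27, 10, 39), (13, 4, 27, 13, 27), (13, 4, 27, 14, 17), (13, 4, 27, 35, 22), (14, 4, 17, 10, 39), (14, 4, 17, 13, 27), (14, 4, 17, 14, 17), (14, 4, 17, 35, 22), (25, 6, 36, 25, 36), (25, 6, 36, 28, 25), (25, 6, 36, 29, 20), (28, 6, 25, 25, 36), (28, 6, 25, 28, 25), (28, 6, 25, 29, 20), (29, 6, 20, 25, 36), (29, 6, 20, 28, 25), (29, 6, 20, 29, 20), (35, 4, 22, 10, 39), (35, 4, 22, 13, 27), (35, 4, 22, 14, 17), (35, 4, 22, 35, 22)}.
Filtering on A < A2 leaves {(10, 4, 39, 13, 27), (10, 4, 39, 14, 17), (10, 4, 39, 35, 22), (13, 4, 27, 14, 17), (13, 4, 27, 35, 22), (14, 4, 17, 35, 22), (25, 6, 36, 28, 25), (25, 6, 36, 29, 20), (28, 6, 25, 29, 20)}.
π_{G, A2} gives {(4, 13), (4, 14), (4, 35), (6, 28), (6, 29)} (4 duplicate(s) eliminated).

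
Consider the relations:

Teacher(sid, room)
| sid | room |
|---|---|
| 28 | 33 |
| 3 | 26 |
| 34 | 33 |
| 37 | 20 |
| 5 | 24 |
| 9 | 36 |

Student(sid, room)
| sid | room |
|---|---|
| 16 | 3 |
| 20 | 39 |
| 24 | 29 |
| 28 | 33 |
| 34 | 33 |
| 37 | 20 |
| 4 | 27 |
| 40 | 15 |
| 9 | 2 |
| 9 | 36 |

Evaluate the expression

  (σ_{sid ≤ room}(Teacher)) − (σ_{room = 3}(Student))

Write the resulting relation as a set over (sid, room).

{(28, 33), (3, 26), (5, 24), (9, 36)}

Selection sid ≤ room: {(28, 33), (3, 26), (5, 24), (9, 36)}
Selection room = 3: {(16, 3)}
Difference: {(28, 33), (3, 26), (5, 24), (9, 36)} with {(16, 3)} → {(28, 33), (3, 26), (5, 24), (9, 36)}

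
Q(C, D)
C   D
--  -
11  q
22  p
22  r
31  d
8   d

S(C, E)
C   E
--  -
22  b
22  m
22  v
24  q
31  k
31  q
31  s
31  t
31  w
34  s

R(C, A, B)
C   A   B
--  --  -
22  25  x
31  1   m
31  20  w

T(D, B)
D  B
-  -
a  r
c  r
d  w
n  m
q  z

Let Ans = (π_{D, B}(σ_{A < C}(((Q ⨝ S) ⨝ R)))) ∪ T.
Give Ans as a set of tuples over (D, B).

Q ⋈ S (natural join on C): {(22, p, b), (22, p, m), (22, p, v), (22, r, b), (22, r, m), (22, r, v), (31, d, k), (31, d, q), (31, d, s), (31, d, t), (31, d, w)}
(Q ⨝ S) ⋈ R (natural join on C): {(22, p, b, 25, x), (22, p, m, 25, x), (22, p, v, 25, x), (22, r, b, 25, x), (22, r, m, 25, x), (22, r, v, 25, x), (31, d, k, 1, m), (31, d, k, 20, w), (31, d, q, 1, m), (31, d, q, 20, w), (31, d, s, 1, m), (31, d, s, 20, w), (31, d, t, 1, m), (31, d, t, 20, w), (31, d, w, 1, m), (31, d, w, 20, w)}
Filtering on A < C leaves {(31, d, k, 1, m), (31, d, k, 20, w), (31, d, q, 1, m), (31, d, q, 20, w), (31, d, s, 1, m), (31, d, s, 20, w), (31, d, t, 1, m), (31, d, t, 20, w), (31, d, w, 1, m), (31, d, w, 20, w)}.
Projecting to D, B (8 duplicate(s) eliminated): {(d, m), (d, w)}
Taking the union: {(a, r), (c, r), (d, m), (d, w), (n, m), (q, z)}

{(a, r), (c, r), (d, m), (d, w), (n, m), (q, z)}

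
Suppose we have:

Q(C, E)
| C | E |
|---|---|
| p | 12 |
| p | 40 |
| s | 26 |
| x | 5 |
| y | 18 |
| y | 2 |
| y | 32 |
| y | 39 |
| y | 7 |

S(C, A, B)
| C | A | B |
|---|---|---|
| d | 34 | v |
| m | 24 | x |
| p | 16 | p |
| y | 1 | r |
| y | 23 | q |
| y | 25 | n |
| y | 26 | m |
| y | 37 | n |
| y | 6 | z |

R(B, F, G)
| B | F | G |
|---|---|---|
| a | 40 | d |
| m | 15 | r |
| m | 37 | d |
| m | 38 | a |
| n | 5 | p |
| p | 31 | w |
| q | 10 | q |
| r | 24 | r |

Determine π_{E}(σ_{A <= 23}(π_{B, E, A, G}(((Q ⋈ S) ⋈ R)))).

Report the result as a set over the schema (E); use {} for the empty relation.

Joining Q and S on C yields {(p, 12, 16, p), (p, 40, 16, p), (y, 18, 1, r), (y, 18, 23, q), (y, 18, 25, n), (y, 18, 26, m), (y, 18, 37, n), (y, 18, 6, z), (y, 2, 1, r), (y, 2, 23, q), (y, 2, 25, n), (y, 2, 26, m), (y, 2, 37, n), (y, 2, 6, z), (y, 32, 1, r), (y, 32, 23, q), (y, 32, 25, n), (y, 32, 26, m), (y, 32, 37, n), (y, 32, 6, z), (y, 39, 1, r), (y, 39, 23, q), (y, 39, 25, n), (y, 39, 26, m), (y, 39, 37, n), (y, 39, 6, z), (y, 7, 1, r), (y, 7, 23, q), (y, 7, 25, n), (y, 7, 26, m), (y, 7, 37, n), (y, 7, 6, z)}.
Joining (Q ⋈ S) and R on B yields {(p, 12, 16, p, 31, w), (p, 40, 16, p, 31, w), (y, 18, 1, r, 24, r), (y, 18, 23, q, 10, q), (y, 18, 25, n, 5, p), (y, 18, 26, m, 15, r), (y, 18, 26, m, 37, d), (y, 18, 26, m, 38, a), (y, 18, 37, n, 5, p), (y, 2, 1, r, 24, r), (y, 2, 23, q, 10, q), (y, 2, 25, n, 5, p), (y, 2, 26, m, 15, r), (y, 2, 26, m, 37, d), (y, 2, 26, m, 38, a), (y, 2, 37, n, 5, p), (y, 32, 1, r, 24, r), (y, 32, 23, q, 10, q), (y, 32, 25, n, 5, p), (y, 32, 26, m, 15, r), (y, 32, 26, m, 37, d), (y, 32, 26, m, 38, a), (y, 32, 37, n, 5, p), (y, 39, 1, r, 24, r), (y, 39, 23, q, 10, q), (y, 39, 25, n, 5, p), (y, 39, 26, m, 15, r), (y, 39, 26, m, 37, d), (y, 39, 26, m, 38, a), (y, 39, 37, n, 5, p), (y, 7, 1, r, 24, r), (y, 7, 23, q, 10, q), (y, 7, 25, n, 5, p), (y, 7, 26, m, 15, r), (y, 7, 26, m, 37, d), (y, 7, 26, m, 38, a), (y, 7, 37, n, 5, p)}.
π[B, E, A, G]: project onto (B, E, A, G) → {(m, 18, 26, a), (m, 18, 26, d), (m, 18, 26, r), (m, 2, 26, a), (m, 2, 26, d), (m, 2, 26, r), (m, 32, 26, a), (m, 32, 26, d), (m, 32, 26, r), (m, 39, 26, a), (m, 39, 26, d), (m, 39, 26, r), (m, 7, 26, a), (m, 7, 26, d), (m, 7, 26, r), (n, 18, 25, p), (n, 18, 37, p), (n, 2, 25, p), (n, 2, 37, p), (n, 32, 25, p), (n, 32, 37, p), (n, 39, 25, p), (n, 39, 37, p), (n, 7, 25, p), (n, 7, 37, p), (p, 12, 16, w), (p, 40, 16, w), (q, 18, 23, q), (q, 2, 23, q), (q, 32, 23, q), (q, 39, 23, q), (q, 7, 23, q), (r, 18, 1, r), (r, 2, 1, r), (r, 32, 1, r), (r, 39, 1, r), (r, 7, 1, r)}
Filtering on A <= 23 leaves {(p, 12, 16, w), (p, 40, 16, w), (q, 18, 23, q), (q, 2, 23, q), (q, 32, 23, q), (q, 39, 23, q), (q, 7, 23, q), (r, 18, 1, r), (r, 2, 1, r), (r, 32, 1, r), (r, 39, 1, r), (r, 7, 1, r)}.
π[E]: project onto (E) (5 duplicate(s) eliminated) → {12, 18, 2, 32, 39, 40, 7}

{12, 18, 2, 32, 39, 40, 7}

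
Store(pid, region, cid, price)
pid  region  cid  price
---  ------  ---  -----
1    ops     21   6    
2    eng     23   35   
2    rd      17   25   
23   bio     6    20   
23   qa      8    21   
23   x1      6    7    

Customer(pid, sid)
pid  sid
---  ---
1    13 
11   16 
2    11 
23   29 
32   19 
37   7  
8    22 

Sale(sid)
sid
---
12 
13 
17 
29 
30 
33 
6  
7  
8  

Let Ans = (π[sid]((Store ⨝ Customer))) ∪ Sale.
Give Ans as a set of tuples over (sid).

Joining Store and Customer on pid yields {(1, ops, 21, 6, 13), (2, eng, 23, 35, 11), (2, rd, 17, 25, 11), (23, bio, 6, 20, 29), (23, qa, 8, 21, 29), (23, x1, 6, 7, 29)}.
π[sid]: project onto (sid) (3 duplicate(s) eliminated) → {11, 13, 29}
Union: {11, 13, 29} with {12, 13, 17, 29, 30, 33, 6, 7, 8} → {11, 12, 13, 17, 29, 30, 33, 6, 7, 8}

{11, 12, 13, 17, 29, 30, 33, 6, 7, 8}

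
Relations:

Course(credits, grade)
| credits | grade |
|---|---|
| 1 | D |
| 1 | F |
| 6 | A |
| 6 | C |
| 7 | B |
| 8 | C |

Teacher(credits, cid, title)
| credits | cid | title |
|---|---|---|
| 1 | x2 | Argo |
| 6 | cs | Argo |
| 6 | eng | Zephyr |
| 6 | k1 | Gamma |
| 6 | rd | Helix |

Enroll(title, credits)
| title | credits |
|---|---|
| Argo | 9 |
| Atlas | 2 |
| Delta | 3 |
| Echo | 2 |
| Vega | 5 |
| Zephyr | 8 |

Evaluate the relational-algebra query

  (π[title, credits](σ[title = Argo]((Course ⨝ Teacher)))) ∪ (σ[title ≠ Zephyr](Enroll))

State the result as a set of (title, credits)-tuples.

{(Argo, 1), (Argo, 6), (Argo, 9), (Atlas, 2), (Delta, 3), (Echo, 2), (Vega, 5)}

Joining Course and Teacher on credits yields {(1, D, x2, Argo), (1, F, x2, Argo), (6, A, cs, Argo), (6, A, eng, Zephyr), (6, A, k1, Gamma), (6, A, rd, Helix), (6, C, cs, Argo), (6, C, eng, Zephyr), (6, C, k1, Gamma), (6, C, rd, Helix)}.
Selection title = Argo: {(1, D, x2, Argo), (1, F, x2, Argo), (6, A, cs, Argo), (6, C, cs, Argo)}
Projecting to title, credits (2 duplicate(s) eliminated): {(Argo, 1), (Argo, 6)}
Selection title ≠ Zephyr: {(Argo, 9), (Atlas, 2), (Delta, 3), (Echo, 2), (Vega, 5)}
Taking the union: {(Argo, 1), (Argo, 6), (Argo, 9), (Atlas, 2), (Delta, 3), (Echo, 2), (Vega, 5)}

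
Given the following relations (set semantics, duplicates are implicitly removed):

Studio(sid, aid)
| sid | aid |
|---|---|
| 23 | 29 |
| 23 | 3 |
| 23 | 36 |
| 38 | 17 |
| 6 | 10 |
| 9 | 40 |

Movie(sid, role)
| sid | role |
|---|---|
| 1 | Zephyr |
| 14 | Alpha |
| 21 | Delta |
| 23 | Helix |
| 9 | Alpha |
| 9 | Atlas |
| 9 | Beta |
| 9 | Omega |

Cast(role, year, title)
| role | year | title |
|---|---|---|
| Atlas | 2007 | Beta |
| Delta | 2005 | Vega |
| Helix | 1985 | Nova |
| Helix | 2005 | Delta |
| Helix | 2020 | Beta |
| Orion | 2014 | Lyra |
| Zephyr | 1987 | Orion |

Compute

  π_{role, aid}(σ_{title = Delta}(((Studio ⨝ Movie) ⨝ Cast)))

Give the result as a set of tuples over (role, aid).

{(Helix, 29), (Helix, 3), (Helix, 36)}

Joining Studio and Movie on sid yields {(23, 29, Helix), (23, 3, Helix), (23, 36, Helix), (9, 40, Alpha), (9, 40, Atlas), (9, 40, Beta), (9, 40, Omega)}.
Joining (Studio ⨝ Movie) and Cast on role yields {(23, 29, Helix, 1985, Nova), (23, 29, Helix, 2005, Delta), (23, 29, Helix, 2020, Beta), (23, 3, Helix, 1985, Nova), (23, 3, Helix, 2005, Delta), (23, 3, Helix, 2020, Beta), (23, 36, Helix, 1985, Nova), (23, 36, Helix, 2005, Delta), (23, 36, Helix, 2020, Beta), (9, 40, Atlas, 2007, Beta)}.
Filtering on title = Delta leaves {(23, 29, Helix, 2005, Delta), (23, 3, Helix, 2005, Delta), (23, 36, Helix, 2005, Delta)}.
π_{role, aid} gives {(Helix, 29), (Helix, 3), (Helix, 36)}.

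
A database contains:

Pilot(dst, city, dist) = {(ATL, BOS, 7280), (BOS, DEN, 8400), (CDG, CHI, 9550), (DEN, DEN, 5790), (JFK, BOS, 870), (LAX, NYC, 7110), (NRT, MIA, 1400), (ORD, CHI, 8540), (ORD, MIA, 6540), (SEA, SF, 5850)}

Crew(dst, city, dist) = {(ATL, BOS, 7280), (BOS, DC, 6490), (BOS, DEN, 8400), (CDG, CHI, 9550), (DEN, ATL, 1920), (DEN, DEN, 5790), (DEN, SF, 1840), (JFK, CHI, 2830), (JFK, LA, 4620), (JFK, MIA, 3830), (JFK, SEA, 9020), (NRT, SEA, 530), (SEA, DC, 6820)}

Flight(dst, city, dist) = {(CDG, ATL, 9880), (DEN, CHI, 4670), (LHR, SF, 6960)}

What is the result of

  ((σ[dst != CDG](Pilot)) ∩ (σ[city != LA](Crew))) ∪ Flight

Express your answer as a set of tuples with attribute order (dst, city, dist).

{(ATL, BOS, 7280), (BOS, DEN, 8400), (CDG, ATL, 9880), (DEN, CHI, 4670), (DEN, DEN, 5790), (LHR, SF, 6960)}

Selection dst != CDG: {(ATL, BOS, 7280), (BOS, DEN, 8400), (DEN, DEN, 5790), (JFK, BOS, 870), (LAX, NYC, 7110), (NRT, MIA, 1400), (ORD, CHI, 8540), (ORD, MIA, 6540), (SEA, SF, 5850)}
Selection city != LA: {(ATL, BOS, 7280), (BOS, DC, 6490), (BOS, DEN, 8400), (CDG, CHI, 9550), (DEN, ATL, 1920), (DEN, DEN, 5790), (DEN, SF, 1840), (JFK, CHI, 2830), (JFK, MIA, 3830), (JFK, SEA, 9020), (NRT, SEA, 530), (SEA, DC, 6820)}
Intersection: {(ATL, BOS, 7280), (BOS, DEN, 8400), (DEN, DEN, 5790), (JFK, BOS, 870), (LAX, NYC, 7110), (NRT, MIA, 1400), (ORD, CHI, 8540), (ORD, MIA, 6540), (SEA, SF, 5850)} with {(ATL, BOS, 7280), (BOS, DC, 6490), (BOS, DEN, 8400), (CDG, CHI, 9550), (DEN, ATL, 1920), (DEN, DEN, 5790), (DEN, SF, 1840), (JFK, CHI, 2830), (JFK, MIA, 3830), (JFK, SEA, 9020), (NRT, SEA, 530), (SEA, DC, 6820)} → {(ATL, BOS, 7280), (BOS, DEN, 8400), (DEN, DEN, 5790)}
Union: {(ATL, BOS, 7280), (BOS, DEN, 8400), (DEN, DEN, 5790)} with {(CDG, ATL, 9880), (DEN, CHI, 4670), (LHR, SF, 6960)} → {(ATL, BOS, 7280), (BOS, DEN, 8400), (CDG, ATL, 9880), (DEN, CHI, 4670), (DEN, DEN, 5790), (LHR, SF, 6960)}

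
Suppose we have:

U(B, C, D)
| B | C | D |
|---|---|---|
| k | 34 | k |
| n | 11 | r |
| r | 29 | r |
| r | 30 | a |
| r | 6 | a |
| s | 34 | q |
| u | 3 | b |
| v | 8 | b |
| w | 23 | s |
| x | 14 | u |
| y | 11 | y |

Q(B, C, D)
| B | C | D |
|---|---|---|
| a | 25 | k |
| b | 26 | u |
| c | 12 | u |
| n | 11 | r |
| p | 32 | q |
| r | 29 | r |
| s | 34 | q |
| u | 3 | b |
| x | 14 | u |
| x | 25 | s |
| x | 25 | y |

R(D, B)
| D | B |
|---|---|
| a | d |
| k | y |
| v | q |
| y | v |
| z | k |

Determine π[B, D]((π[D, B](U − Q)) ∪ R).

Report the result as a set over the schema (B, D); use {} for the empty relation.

{(d, a), (k, k), (k, z), (q, v), (r, a), (v, b), (v, y), (w, s), (y, k), (y, y)}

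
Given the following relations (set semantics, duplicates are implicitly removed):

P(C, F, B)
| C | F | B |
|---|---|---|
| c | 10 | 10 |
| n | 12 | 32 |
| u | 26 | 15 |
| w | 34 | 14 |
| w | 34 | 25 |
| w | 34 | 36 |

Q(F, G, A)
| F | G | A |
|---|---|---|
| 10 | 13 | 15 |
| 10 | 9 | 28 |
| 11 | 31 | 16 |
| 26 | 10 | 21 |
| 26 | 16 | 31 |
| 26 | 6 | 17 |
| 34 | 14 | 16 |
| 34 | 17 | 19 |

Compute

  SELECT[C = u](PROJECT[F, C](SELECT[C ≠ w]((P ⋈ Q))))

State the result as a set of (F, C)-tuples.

Natural join on F: {(c, 10, 10, 13, 15), (c, 10, 10, 9, 28), (u, 26, 15, 10, 21), (u, 26, 15, 16, 31), (u, 26, 15, 6, 17), (w, 34, 14, 14, 16), (w, 34, 14, 17, 19), (w, 34, 25, 14, 16), (w, 34, 25, 17, 19), (w, 34, 36, 14, 16), (w, 34, 36, 17, 19)}
Apply σ_{C ≠ w}; surviving tuples: {(c, 10, 10, 13, 15), (c, 10, 10, 9, 28), (u, 26, 15, 10, 21), (u, 26, 15, 16, 31), (u, 26, 15, 6, 17)}
π_{F, C} gives {(10, c), (26, u)} (3 duplicate(s) eliminated).
Apply σ_{C = u}; surviving tuples: {(26, u)}

{(26, u)}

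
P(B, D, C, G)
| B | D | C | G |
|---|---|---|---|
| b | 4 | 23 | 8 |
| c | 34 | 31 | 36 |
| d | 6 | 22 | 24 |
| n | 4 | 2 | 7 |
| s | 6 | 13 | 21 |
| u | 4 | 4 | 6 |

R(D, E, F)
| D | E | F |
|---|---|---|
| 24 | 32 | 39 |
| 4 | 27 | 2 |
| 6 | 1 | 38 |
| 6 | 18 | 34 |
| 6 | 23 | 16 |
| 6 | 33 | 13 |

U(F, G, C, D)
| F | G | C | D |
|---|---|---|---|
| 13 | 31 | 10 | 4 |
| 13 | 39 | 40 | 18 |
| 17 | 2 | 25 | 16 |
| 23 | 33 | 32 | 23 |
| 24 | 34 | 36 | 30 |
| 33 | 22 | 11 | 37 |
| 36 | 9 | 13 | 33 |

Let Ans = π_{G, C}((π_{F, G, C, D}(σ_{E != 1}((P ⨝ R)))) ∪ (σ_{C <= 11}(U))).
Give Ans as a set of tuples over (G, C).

{(21, 13), (22, 11), (24, 22), (31, 10), (6, 4), (7, 2), (8, 23)}

Natural join on D: {(b, 4, 23, 8, 27, 2), (d, 6, 22, 24, 1, 38), (d, 6, 22, 24, 18, 34), (d, 6, 22, 24, 23, 16), (d, 6, 22, 24, 33, 13), (n, 4, 2, 7, 27, 2), (s, 6, 13, 21, 1, 38), (s, 6, 13, 21, 18, 34), (s, 6, 13, 21, 23, 16), (s, 6, 13, 21, 33, 13), (u, 4, 4, 6, 27, 2)}
Filtering on E != 1 leaves {(b, 4, 23, 8, 27, 2), (d, 6, 22, 24, 18, 34), (d, 6, 22, 24, 23, 16), (d, 6, 22, 24, 33, 13), (n, 4, 2, 7, 27, 2), (s, 6, 13, 21, 18, 34), (s, 6, 13, 21, 23, 16), (s, 6, 13, 21, 33, 13), (u, 4, 4, 6, 27, 2)}.
Keep only column(s) F, G, C, D: {(13, 21, 13, 6), (13, 24, 22, 6), (16, 21, 13, 6), (16, 24, 22, 6), (2, 6, 4, 4), (2, 7, 2, 4), (2, 8, 23, 4), (34, 21, 13, 6), (34, 24, 22, 6)}
Filtering on C <= 11 leaves {(13, 31, 10, 4), (33, 22, 11, 37)}.
Union: {(13, 21, 13, 6), (13, 24, 22, 6), (16, 21, 13, 6), (16, 24, 22, 6), (2, 6, 4, 4), (2, 7, 2, 4), (2, 8, 23, 4), (34, 21, 13, 6), (34, 24, 22, 6)} with {(13, 31, 10, 4), (33, 22, 11, 37)} → {(13, 21, 13, 6), (13, 24, 22, 6), (13, 31, 10, 4), (16, 21, 13, 6), (16, 24, 22, 6), (2, 6, 4, 4), (2, 7, 2, 4), (2, 8, 23, 4), (33, 22, 11, 37), (34, 21, 13, 6), (34, 24, 22, 6)}
Keep only column(s) G, C (4 duplicate(s) eliminated): {(21, 13), (22, 11), (24, 22), (31, 10), (6, 4), (7, 2), (8, 23)}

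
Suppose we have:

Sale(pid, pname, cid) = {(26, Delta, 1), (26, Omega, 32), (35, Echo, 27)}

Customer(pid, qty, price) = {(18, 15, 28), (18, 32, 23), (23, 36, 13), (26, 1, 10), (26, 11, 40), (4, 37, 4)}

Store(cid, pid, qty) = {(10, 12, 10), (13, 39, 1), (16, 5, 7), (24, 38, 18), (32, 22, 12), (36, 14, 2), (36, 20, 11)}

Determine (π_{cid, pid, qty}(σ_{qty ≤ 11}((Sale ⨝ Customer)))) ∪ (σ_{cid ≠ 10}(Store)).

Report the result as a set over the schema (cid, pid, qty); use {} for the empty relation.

Natural join on pid: {(26, Delta, 1, 1, 10), (26, Delta, 1, 11, 40), (26, Omega, 32, 1, 10), (26, Omega, 32, 11, 40)}
Selection qty ≤ 11: {(26, Delta, 1, 1, 10), (26, Delta, 1, 11, 40), (26, Omega, 32, 1, 10), (26, Omega, 32, 11, 40)}
π[cid, pid, qty]: project onto (cid, pid, qty) → {(1, 26, 1), (1, 26, 11), (32, 26, 1), (32, 26, 11)}
Selection cid ≠ 10: {(13, 39, 1), (16, 5, 7), (24, 38, 18), (32, 22, 12), (36, 14, 2), (36, 20, 11)}
Set union of the two operands is {(1, 26, 1), (1, 26, 11), (13, 39, 1), (16, 5, 7), (24, 38, 18), (32, 22, 12), (32, 26, 1), (32, 26, 11), (36, 14, 2), (36, 20, 11)}.

{(1, 26, 1), (1, 26, 11), (13, 39, 1), (16, 5, 7), (24, 38, 18), (32, 22, 12), (32, 26, 1), (32, 26, 11), (36, 14, 2), (36, 20, 11)}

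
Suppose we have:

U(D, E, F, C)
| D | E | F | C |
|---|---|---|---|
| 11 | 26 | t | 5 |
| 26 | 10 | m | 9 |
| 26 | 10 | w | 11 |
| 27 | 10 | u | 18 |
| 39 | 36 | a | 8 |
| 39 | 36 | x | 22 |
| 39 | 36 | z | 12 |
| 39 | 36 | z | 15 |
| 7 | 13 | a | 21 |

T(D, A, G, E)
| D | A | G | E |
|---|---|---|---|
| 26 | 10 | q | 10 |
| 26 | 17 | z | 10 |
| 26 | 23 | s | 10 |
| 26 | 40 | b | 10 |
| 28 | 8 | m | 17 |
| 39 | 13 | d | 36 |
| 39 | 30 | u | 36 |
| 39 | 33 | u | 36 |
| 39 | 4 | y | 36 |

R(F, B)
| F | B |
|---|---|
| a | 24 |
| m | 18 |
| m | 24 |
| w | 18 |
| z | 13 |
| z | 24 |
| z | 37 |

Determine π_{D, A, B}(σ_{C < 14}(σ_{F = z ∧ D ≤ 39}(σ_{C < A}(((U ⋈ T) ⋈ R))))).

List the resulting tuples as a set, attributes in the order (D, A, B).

{(39, 13, 13), (39, 13, 24), (39, 13, 37), (39, 30, 13), (39, 30, 24), (39, 30, 37), (39, 33, 13), (39, 33, 24), (39, 33, 37)}

Joining U and T on D, E yields {(26, 10, m, 9, 10, q), (26, 10, m, 9, 17, z), (26, 10, m, 9, 23, s), (26, 10, m, 9, 40, b), (26, 10, w, 11, 10, q), (26, 10, w, 11, 17, z), (26, 10, w, 11, 23, s), (26, 10, w, 11, 40, b), (39, 36, a, 8, 13, d), (39, 36, a, 8, 30, u), (39, 36, a, 8, 33, u), (39, 36, a, 8, 4, y), (39, 36, x, 22, 13, d), (39, 36, x, 22, 30, u), (39, 36, x, 22, 33, u), (39, 36, x, 22, 4, y), (39, 36, z, 12, 13, d), (39, 36, z, 12, 30, u), (39, 36, z, 12, 33, u), (39, 36, z, 12, 4, y), (39, 36, z, 15, 13, d), (39, 36, z, 15, 30, u), (39, 36, z, 15, 33, u), (39, 36, z, 15, 4, y)}.
Joining (U ⋈ T) and R on F yields {(26, 10, m, 9, 10, q, 18), (26, 10, m, 9, 10, q, 24), (26, 10, m, 9, 17, z, 18), (26, 10, m, 9, 17, z, 24), (26, 10, m, 9, 23, s, 18), (26, 10, m, 9, 23, s, 24), (26, 10, m, 9, 40, b, 18), (26, 10, m, 9, 40, b, 24), (26, 10, w, 11, 10, q, 18), (26, 10, w, 11, 17, z, 18), (26, 10, w, 11, 23, s, 18), (26, 10, w, 11, 40, b, 18), (39, 36, a, 8, 13, d, 24), (39, 36, a, 8, 30, u, 24), (39, 36, a, 8, 33, u, 24), (39, 36, a, 8, 4, y, 24), (39, 36, z, 12, 13, d, 13), (39, 36, z, 12, 13, d, 24), (39, 36, z, 12, 13, d, 37), (39, 36, z, 12, 30, u, 13), (39, 36, z, 12, 30, u, 24), (39, 36, z, 12, 30, u, 37), (39, 36, z, 12, 33, u, 13), (39, 36, z, 12, 33, u, 24), (39, 36, z, 12, 33, u, 37), (39, 36, z, 12, 4, y, 13), (39, 36, z, 12, 4, y, 24), (39, 36, z, 12, 4, y, 37), (39, 36, z, 15, 13, d, 13), (39, 36, z, 15, 13, d, 24), (39, 36, z, 15, 13, d, 37), (39, 36, z, 15, 30, u, 13), (39, 36, z, 15, 30, u, 24), (39, 36, z, 15, 30, u, 37), (39, 36, z, 15, 33, u, 13), (39, 36, z, 15, 33, u, 24), (39, 36, z, 15, 33, u, 37), (39, 36, z, 15, 4, y, 13), (39, 36, z, 15, 4, y, 24), (39, 36, z, 15, 4, y, 37)}.
Filtering on C < A leaves {(26, 10, m, 9, 10, q, 18), (26, 10, m, 9, 10, q, 24), (26, 10, m, 9, 17, z, 18), (26, 10, m, 9, 17, z, 24), (26, 10, m, 9, 23, s, 18), (26, 10, m, 9, 23, s, 24), (26, 10, m, 9, 40, b, 18), (26, 10, m, 9, 40, b, 24), (26, 10, w, 11, 17, z, 18), (26, 10, w, 11, 23, s, 18), (26, 10, w, 11, 40, b, 18), (39, 36, a, 8, 13, d, 24), (39, 36, a, 8, 30, u, 24), (39, 36, a, 8, 33, u, 24), (39, 36, z, 12, 13, d, 13), (39, 36, z, 12, 13, d, 24), (39, 36, z, 12, 13, d, 37), (39, 36, z, 12, 30, u, 13), (39, 36, z, 12, 30, u, 24), (39, 36, z, 12, 30, u, 37), (39, 36, z, 12, 33, u, 13), (39, 36, z, 12, 33, u, 24), (39, 36, z, 12, 33, u, 37), (39, 36, z, 15, 30, u, 13), (39, 36, z, 15, 30, u, 24), (39, 36, z, 15, 30, u, 37), (39, 36, z, 15, 33, u, 13), (39, 36, z, 15, 33, u, 24), (39, 36, z, 15, 33, u, 37)}.
Filtering on F = z ∧ D ≤ 39 leaves {(39, 36, z, 12, 13, d, 13), (39, 36, z, 12, 13, d, 24), (39, 36, z, 12, 13, d, 37), (39, 36, z, 12, 30, u, 13), (39, 36, z, 12, 30, u, 24), (39, 36, z, 12, 30, u, 37), (39, 36, z, 12, 33, u, 13), (39, 36, z, 12, 33, u, 24), (39, 36, z, 12, 33, u, 37), (39, 36, z, 15, 30, u, 13), (39, 36, z, 15, 30, u, 24), (39, 36, z, 15, 30, u, 37), (39, 36, z, 15, 33, u, 13), (39, 36, z, 15, 33, u, 24), (39, 36, z, 15, 33, u, 37)}.
Filtering on C < 14 leaves {(39, 36, z, 12, 13, d, 13), (39, 36, z, 12, 13, d, 24), (39, 36, z, 12, 13, d, 37), (39, 36, z, 12, 30, u, 13), (39, 36, z, 12, 30, u, 24), (39, 36, z, 12, 30, u, 37), (39, 36, z, 12, 33, u, 13), (39, 36, z, 12, 33, u, 24), (39, 36, z, 12, 33, u, 37)}.
π[D, A, B]: project onto (D, A, B) → {(39, 13, 13), (39, 13, 24), (39, 13, 37), (39, 30, 13), (39, 30, 24), (39, 30, 37), (39, 33, 13), (39, 33, 24), (39, 33, 37)}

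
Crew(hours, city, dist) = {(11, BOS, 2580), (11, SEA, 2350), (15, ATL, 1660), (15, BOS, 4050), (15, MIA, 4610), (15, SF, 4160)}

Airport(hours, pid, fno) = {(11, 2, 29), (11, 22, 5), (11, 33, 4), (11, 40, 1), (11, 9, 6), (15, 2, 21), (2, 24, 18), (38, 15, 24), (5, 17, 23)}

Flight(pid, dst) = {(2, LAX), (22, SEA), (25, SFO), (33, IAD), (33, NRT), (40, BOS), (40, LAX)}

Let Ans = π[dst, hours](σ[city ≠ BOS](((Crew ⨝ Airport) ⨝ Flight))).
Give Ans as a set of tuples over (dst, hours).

Natural join on hours: {(11, BOS, 2580, 2, 29), (11, BOS, 2580, 22, 5), (11, BOS, 2580, 33, 4), (11, BOS, 2580, 40, 1), (11, BOS, 2580, 9, 6), (11, SEA, 2350, 2, 29), (11, SEA, 2350, 22, 5), (11, SEA, 2350, 33, 4), (11, SEA, 2350, 40, 1), (11, SEA, 2350, 9, 6), (15, ATL, 1660, 2, 21), (15, BOS, 4050, 2, 21), (15, MIA, 4610, 2, 21), (15, SF, 4160, 2, 21)}
Natural join on pid: {(11, BOS, 2580, 2, 29, LAX), (11, BOS, 2580, 22, 5, SEA), (11, BOS, 2580, 33, 4, IAD), (11, BOS, 2580, 33, 4, NRT), (11, BOS, 2580, 40, 1, BOS), (11, BOS, 2580, 40, 1, LAX), (11, SEA, 2350, 2, 29, LAX), (11, SEA, 2350, 22, 5, SEA), (11, SEA, 2350, 33, 4, IAD), (11, SEA, 2350, 33, 4, NRT), (11, SEA, 2350, 40, 1, BOS), (11, SEA, 2350, 40, 1, LAX), (15, ATL, 1660, 2, 21, LAX), (15, BOS, 4050, 2, 21, LAX), (15, MIA, 4610, 2, 21, LAX), (15, SF, 4160, 2, 21, LAX)}
Filtering on city ≠ BOS leaves {(11, SEA, 2350, 2, 29, LAX), (11, SEA, 2350, 22, 5, SEA), (11, SEA, 2350, 33, 4, IAD), (11, SEA, 2350, 33, 4, NRT), (11, SEA, 2350, 40, 1, BOS), (11, SEA, 2350, 40, 1, LAX), (15, ATL, 1660, 2, 21, LAX), (15, MIA, 4610, 2, 21, LAX), (15, SF, 4160, 2, 21, LAX)}.
Keep only column(s) dst, hours (3 duplicate(s) eliminated): {(BOS, 11), (IAD, 11), (LAX, 11), (LAX, 15), (NRT, 11), (SEA, 11)}

{(BOS, 11), (IAD, 11), (LAX, 11), (LAX, 15), (NRT, 11), (SEA, 11)}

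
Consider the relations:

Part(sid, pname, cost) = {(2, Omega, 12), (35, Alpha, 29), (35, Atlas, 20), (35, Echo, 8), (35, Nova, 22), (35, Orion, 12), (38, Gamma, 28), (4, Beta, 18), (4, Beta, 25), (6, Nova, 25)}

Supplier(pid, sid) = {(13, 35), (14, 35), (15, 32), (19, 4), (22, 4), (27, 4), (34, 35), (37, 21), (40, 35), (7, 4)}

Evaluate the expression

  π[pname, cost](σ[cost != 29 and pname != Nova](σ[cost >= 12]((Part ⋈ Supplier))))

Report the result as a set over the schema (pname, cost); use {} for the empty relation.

{(Atlas, 20), (Beta, 18), (Beta, 25), (Orion, 12)}

Natural join on sid: {(35, Alpha, 29, 13), (35, Alpha, 29, 14), (35, Alpha, 29, 34), (35, Alpha, 29, 40), (35, Atlas, 20, 13), (35, Atlas, 20, 14), (35, Atlas, 20, 34), (35, Atlas, 20, 40), (35, Echo, 8, 13), (35, Echo, 8, 14), (35, Echo, 8, 34), (35, Echo, 8, 40), (35, Nova, 22, 13), (35, Nova, 22, 14), (35, Nova, 22, 34), (35, Nova, 22, 40), (35, Orion, 12, 13), (35, Orion, 12, 14), (35, Orion, 12, 34), (35, Orion, 12, 40), (4, Beta, 18, 19), (4, Beta, 18, 22), (4, Beta, 18, 27), (4, Beta, 18, 7), (4, Beta, 25, 19), (4, Beta, 25, 22), (4, Beta, 25, 27), (4, Beta, 25, 7)}
σ[cost >= 12]: keep tuples satisfying cost >= 12 → {(35, Alpha, 29, 13), (35, Alpha, 29, 14), (35, Alpha, 29, 34), (35, Alpha, 29, 40), (35, Atlas, 20, 13), (35, Atlas, 20, 14), (35, Atlas, 20, 34), (35, Atlas, 20, 40), (35, Nova, 22, 13), (35, Nova, 22, 14), (35, Nova, 22, 34), (35, Nova, 22, 40), (35, Orion, 12, 13), (35, Orion, 12, 14), (35, Orion, 12, 34), (35, Orion, 12, 40), (4, Beta, 18, 19), (4, Beta, 18, 22), (4, Beta, 18, 27), (4, Beta, 18, 7), (4, Beta, 25, 19), (4, Beta, 25, 22), (4, Beta, 25, 27), (4, Beta, 25, 7)}
σ[cost != 29 and pname != Nova]: keep tuples satisfying cost != 29 and pname != Nova → {(35, Atlas, 20, 13), (35, Atlas, 20, 14), (35, Atlas, 20, 34), (35, Atlas, 20, 40), (35, Orion, 12, 13), (35, Orion, 12, 14), (35, Orion, 12, 34), (35, Orion, 12, 40), (4, Beta, 18, 19), (4, Beta, 18, 22), (4, Beta, 18, 27), (4, Beta, 18, 7), (4, Beta, 25, 19), (4, Beta, 25, 22), (4, Beta, 25, 27), (4, Beta, 25, 7)}
π_{pname, cost} gives {(Atlas, 20), (Beta, 18), (Beta, 25), (Orion, 12)} (12 duplicate(s) eliminated).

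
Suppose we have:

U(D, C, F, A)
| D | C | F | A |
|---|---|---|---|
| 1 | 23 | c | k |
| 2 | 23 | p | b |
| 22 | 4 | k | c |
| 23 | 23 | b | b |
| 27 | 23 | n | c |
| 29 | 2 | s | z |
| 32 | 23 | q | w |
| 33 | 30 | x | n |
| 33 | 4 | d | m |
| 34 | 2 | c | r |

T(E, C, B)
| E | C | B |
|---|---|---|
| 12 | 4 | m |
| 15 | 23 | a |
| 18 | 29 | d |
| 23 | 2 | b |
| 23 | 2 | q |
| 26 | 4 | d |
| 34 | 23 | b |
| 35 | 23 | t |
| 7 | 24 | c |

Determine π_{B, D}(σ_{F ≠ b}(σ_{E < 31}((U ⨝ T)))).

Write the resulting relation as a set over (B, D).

Natural join on C: {(1, 23, c, k, 15, a), (1, 23, c, k, 34, b), (1, 23, c, k, 35, t), (2, 23, p, b, 15, a), (2, 23, p, b, 34, b), (2, 23, p, b, 35, t), (22, 4, k, c, 12, m), (22, 4, k, c, 26, d), (23, 23, b, b, 15, a), (23, 23, b, b, 34, b), (23, 23, b, b, 35, t), (27, 23, n, c, 15, a), (27, 23, n, c, 34, b), (27, 23, n, c, 35, t), (29, 2, s, z, 23, b), (29, 2, s, z, 23, q), (32, 23, q, w, 15, a), (32, 23, q, w, 34, b), (32, 23, q, w, 35, t), (33, 4, d, m, 12, m), (33, 4, d, m, 26, d), (34, 2, c, r, 23, b), (34, 2, c, r, 23, q)}
Apply σ_{E < 31}; surviving tuples: {(1, 23, c, k, 15, a), (2, 23, p, b, 15, a), (22, 4, k, c, 12, m), (22, 4, k, c, 26, d), (23, 23, b, b, 15, a), (27, 23, n, c, 15, a), (29, 2, s, z, 23, b), (29, 2, s, z, 23, q), (32, 23, q, w, 15, a), (33, 4, d, m, 12, m), (33, 4, d, m, 26, d), (34, 2, c, r, 23, b), (34, 2, c, r, 23, q)}
Apply σ_{F ≠ b}; surviving tuples: {(1, 23, c, k, 15, a), (2, 23, p, b, 15, a), (22, 4, k, c, 12, m), (22, 4, k, c, 26, d), (27, 23, n, c, 15, a), (29, 2, s, z, 23, b), (29, 2, s, z, 23, q), (32, 23, q, w, 15, a), (33, 4, d, m, 12, m), (33, 4, d, m, 26, d), (34, 2, c, r, 23, b), (34, 2, c, r, 23, q)}
π[B, D]: project onto (B, D) → {(a, 1), (a, 2), (a, 27), (a, 32), (b, 29), (b, 34), (d, 22), (d, 33), (m, 22), (m, 33), (q, 29), (q, 34)}

{(a, 1), (a, 2), (a, 27), (a, 32), (b, 29), (b, 34), (d, 22), (d, 33), (m, 22), (m, 33), (q, 29), (q, 34)}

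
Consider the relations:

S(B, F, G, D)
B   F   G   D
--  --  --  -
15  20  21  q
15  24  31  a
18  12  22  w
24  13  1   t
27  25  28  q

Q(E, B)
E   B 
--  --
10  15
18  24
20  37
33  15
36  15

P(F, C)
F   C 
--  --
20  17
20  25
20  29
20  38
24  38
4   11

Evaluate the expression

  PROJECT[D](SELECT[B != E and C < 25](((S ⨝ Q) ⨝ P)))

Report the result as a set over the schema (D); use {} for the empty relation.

{q}

Natural join on B: {(15, 20, 21, q, 10), (15, 20, 21, q, 33), (15, 20, 21, q, 36), (15, 24, 31, a, 10), (15, 24, 31, a, 33), (15, 24, 31, a, 36), (24, 13, 1, t, 18)}
Natural join on F: {(15, 20, 21, q, 10, 17), (15, 20, 21, q, 10, 25), (15, 20, 21, q, 10, 29), (15, 20, 21, q, 10, 38), (15, 20, 21, q, 33, 17), (15, 20, 21, q, 33, 25), (15, 20, 21, q, 33, 29), (15, 20, 21, q, 33, 38), (15, 20, 21, q, 36, 17), (15, 20, 21, q, 36, 25), (15, 20, 21, q, 36, 29), (15, 20, 21, q, 36, 38), (15, 24, 31, a, 10, 38), (15, 24, 31, a, 33, 38), (15, 24, 31, a, 36, 38)}
σ[B != E and C < 25]: keep tuples satisfying B != E and C < 25 → {(15, 20, 21, q, 10, 17), (15, 20, 21, q, 33, 17), (15, 20, 21, q, 36, 17)}
Keep only column(s) D (2 duplicate(s) eliminated): {q}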